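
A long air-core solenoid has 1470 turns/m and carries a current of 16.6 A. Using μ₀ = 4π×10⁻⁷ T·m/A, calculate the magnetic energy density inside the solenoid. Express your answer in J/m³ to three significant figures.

u ≈ 374 J/m³

B = μ₀nI = (4π×10⁻⁷)(1.470×10^3)(16.6) = 3.066×10^-2 T.
u = B²/(2μ₀) = (3.066×10^-2)²/(2×4π×10⁻⁷) = 374.1 J/m³.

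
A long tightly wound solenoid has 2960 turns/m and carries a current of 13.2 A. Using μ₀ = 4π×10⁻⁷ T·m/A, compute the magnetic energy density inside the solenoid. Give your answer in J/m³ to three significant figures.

u ≈ 959 J/m³

B = μ₀nI = (4π×10⁻⁷)(2.960×10^3)(13.2) = 4.910×10^-2 T.
u = B²/(2μ₀) = (4.910×10^-2)²/(2×4π×10⁻⁷) = 959.2 J/m³.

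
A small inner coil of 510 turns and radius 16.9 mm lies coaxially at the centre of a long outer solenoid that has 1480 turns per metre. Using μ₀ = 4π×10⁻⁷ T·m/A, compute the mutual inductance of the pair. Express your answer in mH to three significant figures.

The outer solenoid produces a uniform field B₁ = μ₀n₁I₁ across the inner coil,
so the flux linkage is N₂Φ = N₂B₁A₂ = μ₀n₁N₂A₂·I₁, giving M = μ₀n₁N₂A₂.
A₂ = πr² = π(1.690×10^-2 m)² = 8.973×10^-4 m².
M = (4π×10⁻⁷)(1480)(510)(8.973×10^-4) = 8.511×10^-4 H.

M ≈ 0.851 mH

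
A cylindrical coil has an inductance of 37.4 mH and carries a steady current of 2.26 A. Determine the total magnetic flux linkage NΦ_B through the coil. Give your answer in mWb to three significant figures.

NΦ_B ≈ 84.5 mWb

From L = NΦ_B/I, the flux linkage is NΦ_B = LI.
NΦ_B = (3.740×10^-2 H)(2.26 A) = 8.452×10^-2 Wb.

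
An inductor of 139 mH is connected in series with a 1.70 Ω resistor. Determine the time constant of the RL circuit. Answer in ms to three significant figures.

τ = L/R = (0.139 H)/(1.70 Ω) = 8.176×10^-2 s.

τ ≈ 81.8 ms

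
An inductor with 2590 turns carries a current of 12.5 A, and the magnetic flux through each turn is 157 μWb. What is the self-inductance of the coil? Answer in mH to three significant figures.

Self-inductance is defined by L = NΦ_B/I (flux linkage over current).
L = (2590)(1.570×10^-4 Wb)/(12.5 A) = 3.253×10^-2 H.

L ≈ 32.5 mH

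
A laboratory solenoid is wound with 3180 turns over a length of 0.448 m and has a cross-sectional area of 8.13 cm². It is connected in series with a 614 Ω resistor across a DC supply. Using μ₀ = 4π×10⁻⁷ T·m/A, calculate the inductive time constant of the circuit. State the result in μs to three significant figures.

τ ≈ 37.6 μs

A = 8.13 cm² = 8.130×10^-4 m².
L = μ₀N²A/ℓ = (4π×10⁻⁷)(3180)²(8.130×10^-4)/(0.448) = 2.306×10^-2 H.
τ = L/R = (2.306×10^-2)/(614) = 3.756×10^-5 s.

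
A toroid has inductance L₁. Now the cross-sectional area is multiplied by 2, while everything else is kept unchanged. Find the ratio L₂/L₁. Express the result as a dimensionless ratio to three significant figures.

L₂/L₁ = 2.00

For a toroid, L ∝ μᵣN²A/R.
L₂/L₁ = (2) = 2.00.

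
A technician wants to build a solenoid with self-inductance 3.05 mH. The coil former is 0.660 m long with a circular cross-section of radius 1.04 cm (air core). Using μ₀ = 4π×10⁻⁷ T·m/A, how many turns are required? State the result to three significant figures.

A = πr² = π(1.040×10^-2 m)² = 3.398×10^-4 m².
From L = μ₀N²A/ℓ, N = √(Lℓ / (μ₀A)).
N = √[(3.050×10^-3)(0.66) / ((4π×10⁻⁷)×3.398×10^-4)] = √(4.714×10^6) ≈ 2171.2.

N ≈ 2170 turns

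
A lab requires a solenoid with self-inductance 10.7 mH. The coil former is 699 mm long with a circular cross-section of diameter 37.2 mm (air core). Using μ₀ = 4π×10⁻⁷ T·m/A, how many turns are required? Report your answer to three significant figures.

N ≈ 2340 turns

A = π(d/2)² = π(1.860×10^-2 m)² = 1.087×10^-3 m².
From L = μ₀N²A/ℓ, N = √(Lℓ / (μ₀A)).
N = √[(1.070×10^-2)(0.699) / ((4π×10⁻⁷)×1.087×10^-3)] = √(5.476×10^6) ≈ 2340.1.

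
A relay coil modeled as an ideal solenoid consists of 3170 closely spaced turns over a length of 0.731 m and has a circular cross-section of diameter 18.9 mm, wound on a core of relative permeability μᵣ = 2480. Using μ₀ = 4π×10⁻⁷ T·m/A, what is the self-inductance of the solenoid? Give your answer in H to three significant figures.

A = π(d/2)² = π(9.450×10^-3 m)² = 2.806×10^-4 m².
For a long solenoid, L = μ₀μᵣN²A/ℓ.
L = (4π×10⁻⁷)(2480)(3170)²(2.806×10^-4)/(0.731 m) = 12.02 H.

L ≈ 12.0 H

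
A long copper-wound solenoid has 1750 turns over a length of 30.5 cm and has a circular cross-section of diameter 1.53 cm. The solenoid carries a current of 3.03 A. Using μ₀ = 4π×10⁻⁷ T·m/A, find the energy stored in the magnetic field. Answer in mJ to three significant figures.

U ≈ 10.6 mJ

A = π(d/2)² = π(7.650×10^-3 m)² = 1.839×10^-4 m².
L = μ₀N²A/ℓ = (4π×10⁻⁷)(1750)²(1.839×10^-4)/(0.305) = 2.320×10^-3 H.
U = ½LI² = ½(2.320×10^-3)(3.03)² = 1.0649×10^-2 J.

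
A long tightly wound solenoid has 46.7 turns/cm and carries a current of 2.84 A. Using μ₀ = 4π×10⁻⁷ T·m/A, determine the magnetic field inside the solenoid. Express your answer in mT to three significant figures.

Inside a long solenoid, B = μ₀nI.
B = (4π×10⁻⁷)(4.670×10^3 m⁻¹)(2.84 A) = 1.667×10^-2 T.

B ≈ 16.7 mT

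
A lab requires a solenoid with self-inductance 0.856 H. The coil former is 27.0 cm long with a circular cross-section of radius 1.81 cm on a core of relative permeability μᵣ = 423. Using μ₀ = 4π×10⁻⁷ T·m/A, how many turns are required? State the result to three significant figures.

A = πr² = π(1.810×10^-2 m)² = 1.029×10^-3 m².
From L = μ₀μᵣN²A/ℓ, N = √(Lℓ / (μ₀μᵣA)).
N = √[(0.856)(0.27) / ((4π×10⁻⁷)(423)×1.029×10^-3)] = √(4.2245×10^5) ≈ 650.0.

N ≈ 650 turns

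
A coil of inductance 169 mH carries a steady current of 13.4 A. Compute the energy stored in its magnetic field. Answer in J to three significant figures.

U ≈ 15.2 J

Stored magnetic energy: U = ½LI².
U = ½(0.169 H)(13.4 A)² = 15.17 J.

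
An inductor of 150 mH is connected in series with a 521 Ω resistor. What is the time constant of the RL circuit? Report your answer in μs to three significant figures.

τ ≈ 288 μs

τ = L/R = (0.15 H)/(521 Ω) = 2.879×10^-4 s.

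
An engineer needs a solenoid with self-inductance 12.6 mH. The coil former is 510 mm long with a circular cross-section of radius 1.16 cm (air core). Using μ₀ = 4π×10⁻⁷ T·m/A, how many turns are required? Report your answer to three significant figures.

N ≈ 3480 turns

A = πr² = π(1.160×10^-2 m)² = 4.227×10^-4 m².
From L = μ₀N²A/ℓ, N = √(Lℓ / (μ₀A)).
N = √[(1.260×10^-2)(0.51) / ((4π×10⁻⁷)×4.227×10^-4)] = √(1.210×10^7) ≈ 3478.0.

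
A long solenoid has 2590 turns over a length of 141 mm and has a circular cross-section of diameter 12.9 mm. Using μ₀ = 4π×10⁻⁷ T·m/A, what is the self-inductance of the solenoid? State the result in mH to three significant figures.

A = π(d/2)² = π(6.450×10^-3 m)² = 1.307×10^-4 m².
For a long solenoid, L = μ₀N²A/ℓ.
L = (4π×10⁻⁷)(2590)²(1.307×10^-4)/(0.141 m) = 7.814×10^-3 H.

L ≈ 7.81 mH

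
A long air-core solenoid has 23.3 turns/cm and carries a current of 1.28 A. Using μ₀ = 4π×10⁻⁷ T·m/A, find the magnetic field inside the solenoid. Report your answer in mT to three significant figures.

B ≈ 3.75 mT

Inside a long solenoid, B = μ₀nI.
B = (4π×10⁻⁷)(2.330×10^3 m⁻¹)(1.28 A) = 3.748×10^-3 T.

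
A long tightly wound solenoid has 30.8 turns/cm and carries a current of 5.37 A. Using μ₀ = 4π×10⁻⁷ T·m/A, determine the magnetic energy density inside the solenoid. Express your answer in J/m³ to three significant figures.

B = μ₀nI = (4π×10⁻⁷)(3.080×10^3)(5.37) = 2.078×10^-2 T.
u = B²/(2μ₀) = (2.078×10^-2)²/(2×4π×10⁻⁷) = 171.9 J/m³.

u ≈ 172 J/m³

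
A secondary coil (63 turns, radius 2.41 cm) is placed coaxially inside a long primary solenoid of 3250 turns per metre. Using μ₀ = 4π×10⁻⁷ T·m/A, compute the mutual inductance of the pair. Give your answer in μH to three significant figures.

The outer solenoid produces a uniform field B₁ = μ₀n₁I₁ across the inner coil,
so the flux linkage is N₂Φ = N₂B₁A₂ = μ₀n₁N₂A₂·I₁, giving M = μ₀n₁N₂A₂.
A₂ = πr² = π(2.410×10^-2 m)² = 1.8247×10^-3 m².
M = (4π×10⁻⁷)(3250)(63)(1.8247×10^-3) = 4.6948×10^-4 H.

M ≈ 469 μH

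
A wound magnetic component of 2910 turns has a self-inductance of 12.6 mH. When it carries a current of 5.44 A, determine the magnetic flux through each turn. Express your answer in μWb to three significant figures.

Φ_B ≈ 23.6 μWb

From L = NΦ_B/I, the flux per turn is Φ_B = LI/N.
Φ_B = (1.260×10^-2 H)(5.44 A)/2910 = 2.355×10^-5 Wb.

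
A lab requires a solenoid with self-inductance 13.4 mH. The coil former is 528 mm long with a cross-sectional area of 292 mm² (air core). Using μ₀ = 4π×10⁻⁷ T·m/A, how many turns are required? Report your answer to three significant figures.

N ≈ 4390 turns

A = 292 mm² = 2.920×10^-4 m².
From L = μ₀N²A/ℓ, N = √(Lℓ / (μ₀A)).
N = √[(1.340×10^-2)(0.528) / ((4π×10⁻⁷)×2.920×10^-4)] = √(1.928×10^7) ≈ 4391.1.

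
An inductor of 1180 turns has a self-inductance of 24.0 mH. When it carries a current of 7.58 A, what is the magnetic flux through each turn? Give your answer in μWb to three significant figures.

Φ_B ≈ 154 μWb

From L = NΦ_B/I, the flux per turn is Φ_B = LI/N.
Φ_B = (2.400×10^-2 H)(7.58 A)/1180 = 1.542×10^-4 Wb.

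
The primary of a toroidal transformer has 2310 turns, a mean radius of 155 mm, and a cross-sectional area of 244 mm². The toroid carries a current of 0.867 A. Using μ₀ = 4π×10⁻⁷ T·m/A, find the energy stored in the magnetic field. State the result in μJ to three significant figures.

L = μ₀N²A/(2πR) = (4π×10⁻⁷)(2310)²(2.440×10^-4)/(2π×0.155) = 1.680×10^-3 H.
U = ½LI² = ½(1.680×10^-3)(0.867)² = 6.314×10^-4 J.

U ≈ 631 μJ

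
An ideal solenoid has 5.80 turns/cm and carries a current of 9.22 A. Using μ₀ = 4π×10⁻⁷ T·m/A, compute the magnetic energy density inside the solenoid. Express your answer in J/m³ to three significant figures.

B = μ₀nI = (4π×10⁻⁷)(580)(9.22) = 6.720×10^-3 T.
u = B²/(2μ₀) = (6.720×10^-3)²/(2×4π×10⁻⁷) = 17.97 J/m³.

u ≈ 18.0 J/m³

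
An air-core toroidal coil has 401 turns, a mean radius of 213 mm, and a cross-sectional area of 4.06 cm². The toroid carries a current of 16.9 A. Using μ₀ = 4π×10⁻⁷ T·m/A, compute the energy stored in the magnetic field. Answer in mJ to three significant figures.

U ≈ 8.75 mJ

L = μ₀N²A/(2πR) = (4π×10⁻⁷)(401)²(4.060×10^-4)/(2π×0.213) = 6.130×10^-5 H.
U = ½LI² = ½(6.130×10^-5)(16.9)² = 8.754×10^-3 J.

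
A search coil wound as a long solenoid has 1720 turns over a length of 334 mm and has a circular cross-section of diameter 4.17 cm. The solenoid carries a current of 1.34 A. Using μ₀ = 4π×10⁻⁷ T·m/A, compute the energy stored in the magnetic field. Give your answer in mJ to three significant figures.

U ≈ 13.6 mJ

A = π(d/2)² = π(2.085×10^-2 m)² = 1.366×10^-3 m².
L = μ₀N²A/ℓ = (4π×10⁻⁷)(1720)²(1.366×10^-3)/(0.334) = 1.520×10^-2 H.
U = ½LI² = ½(1.520×10^-2)(1.34)² = 1.3648×10^-2 J.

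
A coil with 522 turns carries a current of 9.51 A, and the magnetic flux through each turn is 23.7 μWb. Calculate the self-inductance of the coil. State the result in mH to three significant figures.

Self-inductance is defined by L = NΦ_B/I (flux linkage over current).
L = (522)(2.370×10^-5 Wb)/(9.51 A) = 1.301×10^-3 H.

L ≈ 1.30 mH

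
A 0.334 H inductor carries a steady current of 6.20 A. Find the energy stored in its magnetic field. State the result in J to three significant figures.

U ≈ 6.42 J

Stored magnetic energy: U = ½LI².
U = ½(0.334 H)(6.20 A)² = 6.419 J.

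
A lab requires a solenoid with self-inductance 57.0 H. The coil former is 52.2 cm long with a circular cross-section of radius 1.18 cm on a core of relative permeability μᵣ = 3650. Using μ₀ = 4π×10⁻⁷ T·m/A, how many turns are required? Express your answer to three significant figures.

A = πr² = π(1.180×10^-2 m)² = 4.374×10^-4 m².
From L = μ₀μᵣN²A/ℓ, N = √(Lℓ / (μ₀μᵣA)).
N = √[(57)(0.522) / ((4π×10⁻⁷)(3650)×4.374×10^-4)] = √(1.483×10^7) ≈ 3850.9.

N ≈ 3850 turns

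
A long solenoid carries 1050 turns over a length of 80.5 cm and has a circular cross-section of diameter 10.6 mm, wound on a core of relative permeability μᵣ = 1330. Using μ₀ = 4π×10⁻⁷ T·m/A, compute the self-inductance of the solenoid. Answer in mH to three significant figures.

L ≈ 202 mH

A = π(d/2)² = π(5.300×10^-3 m)² = 8.8247×10^-5 m².
For a long solenoid, L = μ₀μᵣN²A/ℓ.
L = (4π×10⁻⁷)(1330)(1050)²(8.8247×10^-5)/(0.805 m) = 0.202 H.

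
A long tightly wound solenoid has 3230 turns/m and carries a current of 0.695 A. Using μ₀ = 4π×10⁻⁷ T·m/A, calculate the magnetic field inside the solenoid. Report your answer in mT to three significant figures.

Inside a long solenoid, B = μ₀nI.
B = (4π×10⁻⁷)(3.230×10^3 m⁻¹)(0.695 A) = 2.821×10^-3 T.

B ≈ 2.82 mT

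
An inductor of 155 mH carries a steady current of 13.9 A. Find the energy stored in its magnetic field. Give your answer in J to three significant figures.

Stored magnetic energy: U = ½LI².
U = ½(0.155 H)(13.9 A)² = 14.97 J.

U ≈ 15.0 J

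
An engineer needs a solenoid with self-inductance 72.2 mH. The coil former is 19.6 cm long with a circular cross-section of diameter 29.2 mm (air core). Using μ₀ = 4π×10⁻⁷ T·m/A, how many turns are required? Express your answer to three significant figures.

A = π(d/2)² = π(1.460×10^-2 m)² = 6.697×10^-4 m².
From L = μ₀N²A/ℓ, N = √(Lℓ / (μ₀A)).
N = √[(7.220×10^-2)(0.196) / ((4π×10⁻⁷)×6.697×10^-4)] = √(1.682×10^7) ≈ 4100.8.

N ≈ 4100 turns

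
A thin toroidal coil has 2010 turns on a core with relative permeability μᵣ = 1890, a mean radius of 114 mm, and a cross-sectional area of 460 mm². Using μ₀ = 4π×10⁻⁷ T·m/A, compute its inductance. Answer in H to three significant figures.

L ≈ 6.16 H

For a thin toroid, L = μ₀μᵣN²A/(2πR).
L = (4π×10⁻⁷)(1890)(2010)²(4.600×10^-4) / (2π×0.114 m) = 6.162 H.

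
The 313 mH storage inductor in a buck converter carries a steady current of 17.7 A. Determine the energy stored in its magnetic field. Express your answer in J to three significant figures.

U ≈ 49.0 J

Stored magnetic energy: U = ½LI².
U = ½(0.313 H)(17.7 A)² = 49.03 J.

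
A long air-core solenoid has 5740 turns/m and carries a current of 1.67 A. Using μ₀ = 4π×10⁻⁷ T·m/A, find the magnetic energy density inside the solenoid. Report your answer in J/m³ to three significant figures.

B = μ₀nI = (4π×10⁻⁷)(5.740×10^3)(1.67) = 1.2046×10^-2 T.
u = B²/(2μ₀) = (1.2046×10^-2)²/(2×4π×10⁻⁷) = 57.73 J/m³.

u ≈ 57.7 J/m³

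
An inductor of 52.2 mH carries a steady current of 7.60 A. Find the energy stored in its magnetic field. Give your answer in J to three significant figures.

Stored magnetic energy: U = ½LI².
U = ½(5.220×10^-2 H)(7.60 A)² = 1.508 J.

U ≈ 1.51 J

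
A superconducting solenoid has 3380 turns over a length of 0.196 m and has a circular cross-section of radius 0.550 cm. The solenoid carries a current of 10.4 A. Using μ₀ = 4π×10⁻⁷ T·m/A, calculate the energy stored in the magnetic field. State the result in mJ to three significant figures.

U ≈ 376 mJ

A = πr² = π(5.500×10^-3 m)² = 9.503×10^-5 m².
L = μ₀N²A/ℓ = (4π×10⁻⁷)(3380)²(9.503×10^-5)/(0.196) = 6.961×10^-3 H.
U = ½LI² = ½(6.961×10^-3)(10.4)² = 0.3764 J.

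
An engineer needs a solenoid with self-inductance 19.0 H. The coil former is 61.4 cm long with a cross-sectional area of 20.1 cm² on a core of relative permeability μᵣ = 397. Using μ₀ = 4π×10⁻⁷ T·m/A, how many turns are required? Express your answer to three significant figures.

A = 20.1 cm² = 2.010×10^-3 m².
From L = μ₀μᵣN²A/ℓ, N = √(Lℓ / (μ₀μᵣA)).
N = √[(19)(0.614) / ((4π×10⁻⁷)(397)×2.010×10^-3)] = √(1.163×10^7) ≈ 3410.9.

N ≈ 3410 turns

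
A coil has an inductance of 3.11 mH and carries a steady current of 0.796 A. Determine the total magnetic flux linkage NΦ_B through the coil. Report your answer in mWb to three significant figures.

NΦ_B ≈ 2.48 mWb

From L = NΦ_B/I, the flux linkage is NΦ_B = LI.
NΦ_B = (3.110×10^-3 H)(0.796 A) = 2.476×10^-3 Wb.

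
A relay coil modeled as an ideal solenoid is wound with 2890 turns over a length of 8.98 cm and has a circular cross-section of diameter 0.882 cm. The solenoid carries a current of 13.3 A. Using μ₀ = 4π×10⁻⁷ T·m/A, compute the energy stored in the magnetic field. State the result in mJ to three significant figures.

U ≈ 632 mJ

A = π(d/2)² = π(4.410×10^-3 m)² = 6.110×10^-5 m².
L = μ₀N²A/ℓ = (4π×10⁻⁷)(2890)²(6.110×10^-5)/(8.980×10^-2) = 7.141×10^-3 H.
U = ½LI² = ½(7.141×10^-3)(13.3)² = 0.6316 J.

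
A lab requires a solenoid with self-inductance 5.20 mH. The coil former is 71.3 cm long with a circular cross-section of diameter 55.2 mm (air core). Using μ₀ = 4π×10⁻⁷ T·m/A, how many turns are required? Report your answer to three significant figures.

N ≈ 1110 turns

A = π(d/2)² = π(2.760×10^-2 m)² = 2.393×10^-3 m².
From L = μ₀N²A/ℓ, N = √(Lℓ / (μ₀A)).
N = √[(5.200×10^-3)(0.713) / ((4π×10⁻⁷)×2.393×10^-3)] = √(1.233×10^6) ≈ 1110.3.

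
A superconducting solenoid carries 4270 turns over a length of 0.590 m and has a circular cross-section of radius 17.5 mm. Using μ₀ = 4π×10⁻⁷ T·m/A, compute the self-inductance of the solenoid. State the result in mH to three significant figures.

L ≈ 37.4 mH

A = πr² = π(1.750×10^-2 m)² = 9.621×10^-4 m².
For a long solenoid, L = μ₀N²A/ℓ.
L = (4π×10⁻⁷)(4270)²(9.621×10^-4)/(0.59 m) = 3.736×10^-2 H.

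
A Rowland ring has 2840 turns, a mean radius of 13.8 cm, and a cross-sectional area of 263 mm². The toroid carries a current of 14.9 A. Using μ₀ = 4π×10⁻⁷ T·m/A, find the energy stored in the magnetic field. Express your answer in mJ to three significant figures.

L = μ₀N²A/(2πR) = (4π×10⁻⁷)(2840)²(2.630×10^-4)/(2π×0.138) = 3.074×10^-3 H.
U = ½LI² = ½(3.074×10^-3)(14.9)² = 0.3413 J.

U ≈ 341 mJ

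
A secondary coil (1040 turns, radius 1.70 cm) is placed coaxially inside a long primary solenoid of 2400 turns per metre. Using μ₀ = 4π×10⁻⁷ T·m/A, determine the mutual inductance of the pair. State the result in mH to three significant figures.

M ≈ 2.85 mH

The outer solenoid produces a uniform field B₁ = μ₀n₁I₁ across the inner coil,
so the flux linkage is N₂Φ = N₂B₁A₂ = μ₀n₁N₂A₂·I₁, giving M = μ₀n₁N₂A₂.
A₂ = πr² = π(1.700×10^-2 m)² = 9.079×10^-4 m².
M = (4π×10⁻⁷)(2400)(1040)(9.079×10^-4) = 2.848×10^-3 H.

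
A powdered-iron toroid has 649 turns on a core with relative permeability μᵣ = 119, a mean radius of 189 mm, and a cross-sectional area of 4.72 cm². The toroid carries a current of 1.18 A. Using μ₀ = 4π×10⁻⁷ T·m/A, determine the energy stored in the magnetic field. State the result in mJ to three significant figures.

L = μ₀μᵣN²A/(2πR) = (4π×10⁻⁷)(119)(649)²(4.720×10^-4)/(2π×0.189) = 2.503×10^-2 H.
U = ½LI² = ½(2.503×10^-2)(1.18)² = 1.743×10^-2 J.

U ≈ 17.4 mJ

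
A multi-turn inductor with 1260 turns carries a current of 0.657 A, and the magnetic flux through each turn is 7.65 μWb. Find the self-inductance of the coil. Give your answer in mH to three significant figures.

Self-inductance is defined by L = NΦ_B/I (flux linkage over current).
L = (1260)(7.650×10^-6 Wb)/(0.657 A) = 1.467×10^-2 H.

L ≈ 14.7 mH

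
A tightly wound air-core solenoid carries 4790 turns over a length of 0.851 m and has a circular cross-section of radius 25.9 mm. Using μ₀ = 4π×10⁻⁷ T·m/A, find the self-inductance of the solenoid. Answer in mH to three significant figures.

A = πr² = π(2.590×10^-2 m)² = 2.107×10^-3 m².
For a long solenoid, L = μ₀N²A/ℓ.
L = (4π×10⁻⁷)(4790)²(2.107×10^-3)/(0.851 m) = 7.140×10^-2 H.

L ≈ 71.4 mH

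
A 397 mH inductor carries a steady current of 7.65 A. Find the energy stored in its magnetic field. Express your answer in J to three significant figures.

Stored magnetic energy: U = ½LI².
U = ½(0.397 H)(7.65 A)² = 11.62 J.

U ≈ 11.6 J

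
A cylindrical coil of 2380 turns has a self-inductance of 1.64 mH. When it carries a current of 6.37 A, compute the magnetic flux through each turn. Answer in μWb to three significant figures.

From L = NΦ_B/I, the flux per turn is Φ_B = LI/N.
Φ_B = (1.640×10^-3 H)(6.37 A)/2380 = 4.389×10^-6 Wb.

Φ_B ≈ 4.39 μWb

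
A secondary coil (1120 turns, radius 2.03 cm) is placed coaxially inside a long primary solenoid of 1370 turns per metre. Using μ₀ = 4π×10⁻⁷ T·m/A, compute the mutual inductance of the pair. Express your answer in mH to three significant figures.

The outer solenoid produces a uniform field B₁ = μ₀n₁I₁ across the inner coil,
so the flux linkage is N₂Φ = N₂B₁A₂ = μ₀n₁N₂A₂·I₁, giving M = μ₀n₁N₂A₂.
A₂ = πr² = π(2.030×10^-2 m)² = 1.2946×10^-3 m².
M = (4π×10⁻⁷)(1370)(1120)(1.2946×10^-3) = 2.496×10^-3 H.

M ≈ 2.50 mH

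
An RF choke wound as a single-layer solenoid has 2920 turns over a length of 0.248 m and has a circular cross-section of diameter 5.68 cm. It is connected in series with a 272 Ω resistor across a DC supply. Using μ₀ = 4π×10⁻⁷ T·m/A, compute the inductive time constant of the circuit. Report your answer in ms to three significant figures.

τ ≈ 0.402 ms

A = π(d/2)² = π(2.840×10^-2 m)² = 2.534×10^-3 m².
L = μ₀N²A/ℓ = (4π×10⁻⁷)(2920)²(2.534×10^-3)/(0.248) = 0.10947 H.
τ = L/R = (0.10947)/(272) = 4.0248×10^-4 s.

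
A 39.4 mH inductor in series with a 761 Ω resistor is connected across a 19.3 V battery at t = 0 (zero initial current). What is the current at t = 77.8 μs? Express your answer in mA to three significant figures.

I ≈ 19.7 mA

τ = L/R = 3.940×10^-2/761 = 5.177×10^-5 s; final current I_∞ = ε/R = 19.3/761 = 2.536×10^-2 A.
I(t) = I_∞(1 − e^(−t/τ)) with t/τ = 1.503.
I = (2.536×10^-2)(1 − e^(−1.503)) = 1.972×10^-2 A.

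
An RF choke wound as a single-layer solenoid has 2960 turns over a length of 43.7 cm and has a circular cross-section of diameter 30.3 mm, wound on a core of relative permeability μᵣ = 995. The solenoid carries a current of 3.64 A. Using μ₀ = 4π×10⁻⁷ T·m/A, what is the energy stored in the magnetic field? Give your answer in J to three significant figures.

U ≈ 120 J

A = π(d/2)² = π(1.515×10^-2 m)² = 7.211×10^-4 m².
L = μ₀μᵣN²A/ℓ = (4π×10⁻⁷)(995)(2960)²(7.211×10^-4)/(0.437) = 18.08 H.
U = ½LI² = ½(18.08)(3.64)² = 119.8 J.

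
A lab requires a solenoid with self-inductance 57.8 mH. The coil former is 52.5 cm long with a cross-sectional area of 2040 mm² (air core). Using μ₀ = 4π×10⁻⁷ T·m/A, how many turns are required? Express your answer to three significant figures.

N ≈ 3440 turns

A = 2040 mm² = 2.040×10^-3 m².
From L = μ₀N²A/ℓ, N = √(Lℓ / (μ₀A)).
N = √[(5.780×10^-2)(0.525) / ((4π×10⁻⁷)×2.040×10^-3)] = √(1.184×10^7) ≈ 3440.5.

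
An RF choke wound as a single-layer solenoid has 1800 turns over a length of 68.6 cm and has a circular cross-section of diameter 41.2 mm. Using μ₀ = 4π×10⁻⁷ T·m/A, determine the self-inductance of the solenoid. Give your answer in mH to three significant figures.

L ≈ 7.91 mH

A = π(d/2)² = π(2.060×10^-2 m)² = 1.333×10^-3 m².
For a long solenoid, L = μ₀N²A/ℓ.
L = (4π×10⁻⁷)(1800)²(1.333×10^-3)/(0.686 m) = 7.913×10^-3 H.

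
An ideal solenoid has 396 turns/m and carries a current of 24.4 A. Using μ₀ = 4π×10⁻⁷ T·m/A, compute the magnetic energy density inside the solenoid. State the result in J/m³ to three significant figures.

u ≈ 58.7 J/m³

B = μ₀nI = (4π×10⁻⁷)(396)(24.4) = 1.214×10^-2 T.
u = B²/(2μ₀) = (1.214×10^-2)²/(2×4π×10⁻⁷) = 58.66 J/m³.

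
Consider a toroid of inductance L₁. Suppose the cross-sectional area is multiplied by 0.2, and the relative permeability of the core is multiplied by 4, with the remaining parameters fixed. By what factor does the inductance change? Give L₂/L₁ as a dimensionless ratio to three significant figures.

For a toroid, L ∝ μᵣN²A/R.
L₂/L₁ = (0.2) × (4) = 0.800.

L₂/L₁ = 0.800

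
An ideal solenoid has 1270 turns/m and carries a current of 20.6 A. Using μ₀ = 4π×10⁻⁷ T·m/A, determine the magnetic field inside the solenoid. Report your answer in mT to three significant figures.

B ≈ 32.9 mT

Inside a long solenoid, B = μ₀nI.
B = (4π×10⁻⁷)(1.270×10^3 m⁻¹)(20.6 A) = 3.288×10^-2 T.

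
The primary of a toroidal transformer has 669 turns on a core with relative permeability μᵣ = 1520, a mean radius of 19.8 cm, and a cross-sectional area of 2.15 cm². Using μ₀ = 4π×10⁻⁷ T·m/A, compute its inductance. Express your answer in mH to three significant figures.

L ≈ 148 mH

For a thin toroid, L = μ₀μᵣN²A/(2πR).
L = (4π×10⁻⁷)(1520)(669)²(2.150×10^-4) / (2π×0.198 m) = 0.1477 H.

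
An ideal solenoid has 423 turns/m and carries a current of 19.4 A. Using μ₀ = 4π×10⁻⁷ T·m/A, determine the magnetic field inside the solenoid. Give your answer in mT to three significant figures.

Inside a long solenoid, B = μ₀nI.
B = (4π×10⁻⁷)(423 m⁻¹)(19.4 A) = 1.031×10^-2 T.

B ≈ 10.3 mT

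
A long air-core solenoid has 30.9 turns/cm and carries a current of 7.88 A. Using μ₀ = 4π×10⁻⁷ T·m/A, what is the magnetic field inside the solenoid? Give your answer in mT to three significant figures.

B ≈ 30.6 mT

Inside a long solenoid, B = μ₀nI.
B = (4π×10⁻⁷)(3.090×10^3 m⁻¹)(7.88 A) = 3.060×10^-2 T.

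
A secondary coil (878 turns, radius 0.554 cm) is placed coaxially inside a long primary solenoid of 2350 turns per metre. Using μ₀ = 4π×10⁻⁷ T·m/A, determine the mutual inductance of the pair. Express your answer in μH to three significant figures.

M ≈ 250 μH

The outer solenoid produces a uniform field B₁ = μ₀n₁I₁ across the inner coil,
so the flux linkage is N₂Φ = N₂B₁A₂ = μ₀n₁N₂A₂·I₁, giving M = μ₀n₁N₂A₂.
A₂ = πr² = π(5.540×10^-3 m)² = 9.642×10^-5 m².
M = (4π×10⁻⁷)(2350)(878)(9.642×10^-5) = 2.500×10^-4 H.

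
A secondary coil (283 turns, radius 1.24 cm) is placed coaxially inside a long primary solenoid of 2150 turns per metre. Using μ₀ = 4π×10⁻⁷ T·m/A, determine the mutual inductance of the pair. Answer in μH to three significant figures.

The outer solenoid produces a uniform field B₁ = μ₀n₁I₁ across the inner coil,
so the flux linkage is N₂Φ = N₂B₁A₂ = μ₀n₁N₂A₂·I₁, giving M = μ₀n₁N₂A₂.
A₂ = πr² = π(1.240×10^-2 m)² = 4.831×10^-4 m².
M = (4π×10⁻⁷)(2150)(283)(4.831×10^-4) = 3.693×10^-4 H.

M ≈ 369 μH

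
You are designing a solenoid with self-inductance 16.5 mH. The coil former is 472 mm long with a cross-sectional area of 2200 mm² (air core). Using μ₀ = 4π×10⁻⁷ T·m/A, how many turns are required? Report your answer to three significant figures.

A = 2200 mm² = 2.200×10^-3 m².
From L = μ₀N²A/ℓ, N = √(Lℓ / (μ₀A)).
N = √[(1.650×10^-2)(0.472) / ((4π×10⁻⁷)×2.200×10^-3)] = √(2.817×10^6) ≈ 1678.4.

N ≈ 1680 turns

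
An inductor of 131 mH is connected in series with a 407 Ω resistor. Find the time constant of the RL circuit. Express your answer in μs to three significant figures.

τ ≈ 322 μs

τ = L/R = (0.131 H)/(407 Ω) = 3.219×10^-4 s.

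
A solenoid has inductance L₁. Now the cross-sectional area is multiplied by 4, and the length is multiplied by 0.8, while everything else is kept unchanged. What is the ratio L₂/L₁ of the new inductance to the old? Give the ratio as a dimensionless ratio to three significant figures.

L₂/L₁ = 5.00

For a solenoid, L ∝ μᵣN²A/ℓ.
L₂/L₁ = (4) × (0.8)^-1 = 5.00.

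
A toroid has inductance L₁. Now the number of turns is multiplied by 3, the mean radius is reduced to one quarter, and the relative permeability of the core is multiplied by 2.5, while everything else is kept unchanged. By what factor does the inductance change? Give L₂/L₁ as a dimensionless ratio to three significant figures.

L₂/L₁ = 90.0

For a toroid, L ∝ μᵣN²A/R.
L₂/L₁ = (3)^2 × (0.25)^-1 × (2.5) = 90.0.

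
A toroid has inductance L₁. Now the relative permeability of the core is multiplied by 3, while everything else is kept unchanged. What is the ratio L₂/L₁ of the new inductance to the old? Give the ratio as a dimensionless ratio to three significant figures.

For a toroid, L ∝ μᵣN²A/R.
L₂/L₁ = (3) = 3.00.

L₂/L₁ = 3.00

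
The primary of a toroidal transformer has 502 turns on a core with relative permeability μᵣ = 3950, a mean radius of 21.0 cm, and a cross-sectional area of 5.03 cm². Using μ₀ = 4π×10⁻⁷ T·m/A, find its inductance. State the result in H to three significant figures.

For a thin toroid, L = μ₀μᵣN²A/(2πR).
L = (4π×10⁻⁷)(3950)(502)²(5.030×10^-4) / (2π×0.21 m) = 0.4769 H.

L ≈ 0.477 H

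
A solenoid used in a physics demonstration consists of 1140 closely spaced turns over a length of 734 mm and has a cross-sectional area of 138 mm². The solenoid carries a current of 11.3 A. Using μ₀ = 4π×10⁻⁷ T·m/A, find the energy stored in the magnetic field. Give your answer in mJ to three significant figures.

U ≈ 19.6 mJ

A = 138 mm² = 1.380×10^-4 m².
L = μ₀N²A/ℓ = (4π×10⁻⁷)(1140)²(1.380×10^-4)/(0.734) = 3.070×10^-4 H.
U = ½LI² = ½(3.070×10^-4)(11.3)² = 1.960×10^-2 J.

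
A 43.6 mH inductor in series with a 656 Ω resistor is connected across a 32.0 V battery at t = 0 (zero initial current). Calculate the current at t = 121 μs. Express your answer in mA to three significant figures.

I ≈ 40.9 mA

τ = L/R = 4.360×10^-2/656 = 6.646×10^-5 s; final current I_∞ = ε/R = 32.0/656 = 4.878×10^-2 A.
I(t) = I_∞(1 − e^(−t/τ)) with t/τ = 1.821.
I = (4.878×10^-2)(1 − e^(−1.821)) = 4.088×10^-2 A.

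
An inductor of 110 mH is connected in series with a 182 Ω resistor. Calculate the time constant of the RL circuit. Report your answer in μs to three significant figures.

τ ≈ 604 μs

τ = L/R = (0.11 H)/(182 Ω) = 6.044×10^-4 s.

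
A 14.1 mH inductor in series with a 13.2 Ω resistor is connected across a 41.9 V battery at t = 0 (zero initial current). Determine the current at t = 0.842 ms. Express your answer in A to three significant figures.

I ≈ 1.73 A

τ = L/R = 1.410×10^-2/13.2 = 1.068×10^-3 s; final current I_∞ = ε/R = 41.9/13.2 = 3.174 A.
I(t) = I_∞(1 − e^(−t/τ)) with t/τ = 0.788.
I = (3.174)(1 − e^(−0.788)) = 1.731 A.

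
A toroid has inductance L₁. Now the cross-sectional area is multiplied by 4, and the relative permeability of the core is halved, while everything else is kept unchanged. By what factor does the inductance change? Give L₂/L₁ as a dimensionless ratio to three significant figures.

For a toroid, L ∝ μᵣN²A/R.
L₂/L₁ = (4) × (0.5) = 2.00.

L₂/L₁ = 2.00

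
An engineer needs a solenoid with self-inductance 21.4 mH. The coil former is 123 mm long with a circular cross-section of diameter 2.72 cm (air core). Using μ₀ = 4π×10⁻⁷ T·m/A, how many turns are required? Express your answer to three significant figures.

A = π(d/2)² = π(1.360×10^-2 m)² = 5.811×10^-4 m².
From L = μ₀N²A/ℓ, N = √(Lℓ / (μ₀A)).
N = √[(2.140×10^-2)(0.123) / ((4π×10⁻⁷)×5.811×10^-4)] = √(3.6048×10^6) ≈ 1898.6.

N ≈ 1900 turns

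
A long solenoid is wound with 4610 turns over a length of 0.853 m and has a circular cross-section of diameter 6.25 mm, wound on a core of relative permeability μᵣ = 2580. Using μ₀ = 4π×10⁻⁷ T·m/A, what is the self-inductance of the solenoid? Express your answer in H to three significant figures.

A = π(d/2)² = π(3.125×10^-3 m)² = 3.068×10^-5 m².
For a long solenoid, L = μ₀μᵣN²A/ℓ.
L = (4π×10⁻⁷)(2580)(4610)²(3.068×10^-5)/(0.853 m) = 2.478 H.

L ≈ 2.48 H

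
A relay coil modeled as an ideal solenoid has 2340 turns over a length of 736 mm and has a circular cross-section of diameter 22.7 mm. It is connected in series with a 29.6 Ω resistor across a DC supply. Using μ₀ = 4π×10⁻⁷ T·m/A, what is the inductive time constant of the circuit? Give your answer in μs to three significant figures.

τ ≈ 128 μs

A = π(d/2)² = π(1.135×10^-2 m)² = 4.047×10^-4 m².
L = μ₀N²A/ℓ = (4π×10⁻⁷)(2340)²(4.047×10^-4)/(0.736) = 3.784×10^-3 H.
τ = L/R = (3.784×10^-3)/(29.6) = 1.278×10^-4 s.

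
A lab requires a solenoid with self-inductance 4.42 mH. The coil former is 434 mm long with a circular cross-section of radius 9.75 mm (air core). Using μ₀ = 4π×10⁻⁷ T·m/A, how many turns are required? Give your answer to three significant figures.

N ≈ 2260 turns

A = πr² = π(9.750×10^-3 m)² = 2.986×10^-4 m².
From L = μ₀N²A/ℓ, N = √(Lℓ / (μ₀A)).
N = √[(4.420×10^-3)(0.434) / ((4π×10⁻⁷)×2.986×10^-4)] = √(5.111×10^6) ≈ 2260.8.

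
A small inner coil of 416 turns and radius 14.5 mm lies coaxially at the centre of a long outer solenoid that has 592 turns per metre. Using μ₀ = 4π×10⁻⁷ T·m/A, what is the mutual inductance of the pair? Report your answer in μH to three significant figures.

M ≈ 204 μH

The outer solenoid produces a uniform field B₁ = μ₀n₁I₁ across the inner coil,
so the flux linkage is N₂Φ = N₂B₁A₂ = μ₀n₁N₂A₂·I₁, giving M = μ₀n₁N₂A₂.
A₂ = πr² = π(1.450×10^-2 m)² = 6.605×10^-4 m².
M = (4π×10⁻⁷)(592)(416)(6.605×10^-4) = 2.044×10^-4 H.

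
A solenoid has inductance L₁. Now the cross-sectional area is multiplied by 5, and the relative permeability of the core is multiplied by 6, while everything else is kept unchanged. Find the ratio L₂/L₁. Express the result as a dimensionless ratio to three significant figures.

For a solenoid, L ∝ μᵣN²A/ℓ.
L₂/L₁ = (5) × (6) = 30.0.

L₂/L₁ = 30.0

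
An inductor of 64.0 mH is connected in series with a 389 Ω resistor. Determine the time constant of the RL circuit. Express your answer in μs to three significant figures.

τ ≈ 165 μs

τ = L/R = (6.400×10^-2 H)/(389 Ω) = 1.645×10^-4 s.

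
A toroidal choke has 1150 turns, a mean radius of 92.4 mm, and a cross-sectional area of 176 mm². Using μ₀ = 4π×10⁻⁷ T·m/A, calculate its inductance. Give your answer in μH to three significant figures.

For a thin toroid, L = μ₀N²A/(2πR).
L = (4π×10⁻⁷)(1150)²(1.760×10^-4) / (2π×9.240×10^-2 m) = 5.038×10^-4 H.

L ≈ 504 μH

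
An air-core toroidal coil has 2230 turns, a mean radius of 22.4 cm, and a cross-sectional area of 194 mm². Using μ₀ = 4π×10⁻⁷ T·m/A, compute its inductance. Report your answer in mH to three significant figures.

L ≈ 0.861 mH

For a thin toroid, L = μ₀N²A/(2πR).
L = (4π×10⁻⁷)(2230)²(1.940×10^-4) / (2π×0.224 m) = 8.614×10^-4 H.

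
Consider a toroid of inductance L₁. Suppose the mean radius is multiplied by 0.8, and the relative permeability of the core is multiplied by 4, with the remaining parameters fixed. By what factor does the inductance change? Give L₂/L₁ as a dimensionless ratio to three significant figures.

For a toroid, L ∝ μᵣN²A/R.
L₂/L₁ = (0.8)^-1 × (4) = 5.00.

L₂/L₁ = 5.00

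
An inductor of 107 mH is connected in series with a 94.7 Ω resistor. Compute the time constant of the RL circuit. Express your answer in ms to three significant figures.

τ = L/R = (0.107 H)/(94.7 Ω) = 1.130×10^-3 s.

τ ≈ 1.13 ms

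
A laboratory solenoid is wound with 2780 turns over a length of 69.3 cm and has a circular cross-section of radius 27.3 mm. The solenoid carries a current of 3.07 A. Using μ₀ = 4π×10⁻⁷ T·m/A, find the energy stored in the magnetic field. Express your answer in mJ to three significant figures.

U ≈ 155 mJ

A = πr² = π(2.730×10^-2 m)² = 2.341×10^-3 m².
L = μ₀N²A/ℓ = (4π×10⁻⁷)(2780)²(2.341×10^-3)/(0.693) = 3.281×10^-2 H.
U = ½LI² = ½(3.281×10^-2)(3.07)² = 0.1546 J.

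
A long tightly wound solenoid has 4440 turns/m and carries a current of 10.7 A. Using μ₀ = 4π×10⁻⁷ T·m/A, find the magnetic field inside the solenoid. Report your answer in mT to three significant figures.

B ≈ 59.7 mT

Inside a long solenoid, B = μ₀nI.
B = (4π×10⁻⁷)(4.440×10^3 m⁻¹)(10.7 A) = 5.970×10^-2 T.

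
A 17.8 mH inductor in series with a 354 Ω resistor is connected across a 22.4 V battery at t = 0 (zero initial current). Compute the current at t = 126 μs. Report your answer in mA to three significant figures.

I ≈ 58.1 mA

τ = L/R = 1.780×10^-2/354 = 5.028×10^-5 s; final current I_∞ = ε/R = 22.4/354 = 6.328×10^-2 A.
I(t) = I_∞(1 − e^(−t/τ)) with t/τ = 2.506.
I = (6.328×10^-2)(1 − e^(−2.506)) = 5.811×10^-2 A.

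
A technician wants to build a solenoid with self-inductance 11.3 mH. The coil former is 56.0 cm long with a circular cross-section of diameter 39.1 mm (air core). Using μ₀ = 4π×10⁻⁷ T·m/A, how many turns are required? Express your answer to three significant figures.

A = π(d/2)² = π(1.955×10^-2 m)² = 1.201×10^-3 m².
From L = μ₀N²A/ℓ, N = √(Lℓ / (μ₀A)).
N = √[(1.130×10^-2)(0.56) / ((4π×10⁻⁷)×1.201×10^-3)] = √(4.194×10^6) ≈ 2047.9.

N ≈ 2050 turns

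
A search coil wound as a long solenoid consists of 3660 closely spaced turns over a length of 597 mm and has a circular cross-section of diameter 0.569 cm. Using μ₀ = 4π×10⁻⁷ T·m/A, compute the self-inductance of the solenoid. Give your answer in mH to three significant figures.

L ≈ 0.717 mH

A = π(d/2)² = π(2.845×10^-3 m)² = 2.543×10^-5 m².
For a long solenoid, L = μ₀N²A/ℓ.
L = (4π×10⁻⁷)(3660)²(2.543×10^-5)/(0.597 m) = 7.170×10^-4 H.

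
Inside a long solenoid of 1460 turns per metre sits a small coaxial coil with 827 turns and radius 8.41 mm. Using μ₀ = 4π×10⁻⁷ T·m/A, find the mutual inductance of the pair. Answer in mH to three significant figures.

M ≈ 0.337 mH

The outer solenoid produces a uniform field B₁ = μ₀n₁I₁ across the inner coil,
so the flux linkage is N₂Φ = N₂B₁A₂ = μ₀n₁N₂A₂·I₁, giving M = μ₀n₁N₂A₂.
A₂ = πr² = π(8.410×10^-3 m)² = 2.222×10^-4 m².
M = (4π×10⁻⁷)(1460)(827)(2.222×10^-4) = 3.371×10^-4 H.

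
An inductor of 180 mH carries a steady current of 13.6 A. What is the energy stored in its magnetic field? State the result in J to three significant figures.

U ≈ 16.6 J

Stored magnetic energy: U = ½LI².
U = ½(0.18 H)(13.6 A)² = 16.646 J.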